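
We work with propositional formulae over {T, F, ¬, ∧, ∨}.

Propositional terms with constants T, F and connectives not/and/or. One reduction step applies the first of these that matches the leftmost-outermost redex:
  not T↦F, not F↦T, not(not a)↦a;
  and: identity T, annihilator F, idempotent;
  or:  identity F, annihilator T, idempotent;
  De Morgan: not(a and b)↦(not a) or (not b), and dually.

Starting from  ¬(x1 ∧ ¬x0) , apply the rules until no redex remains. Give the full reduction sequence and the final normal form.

  start: ¬(x1 ∧ ¬x0)
  →1  ¬x1 ∨ ¬¬x0
  →2  ¬x1 ∨ x0

Answer: normal form = ¬x1 ∨ x0  (in 2 steps)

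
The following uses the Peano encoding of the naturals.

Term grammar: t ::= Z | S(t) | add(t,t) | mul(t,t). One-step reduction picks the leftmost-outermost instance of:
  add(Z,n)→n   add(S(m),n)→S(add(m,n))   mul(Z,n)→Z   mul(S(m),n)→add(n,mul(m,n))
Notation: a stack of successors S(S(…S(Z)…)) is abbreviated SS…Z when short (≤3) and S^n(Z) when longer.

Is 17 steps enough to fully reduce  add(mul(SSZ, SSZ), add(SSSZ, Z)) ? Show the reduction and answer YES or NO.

  start: add(mul(SSZ, SSZ), add(SSSZ, Z))
  →1  add(add(SSZ, mul(SZ, SSZ)), add(SSSZ, Z))
  →2  add(S(add(SZ, mul(SZ, SSZ))), add(SSSZ, Z))
  →3  S(add(add(SZ, mul(SZ, SSZ)), add(SSSZ, Z)))
  →4  S(add(S(add(Z, mul(SZ, SSZ))), add(SSSZ, Z)))
  →5  S(S(add(add(Z, mul(SZ, SSZ)), add(SSSZ, Z))))
  →6  S(S(add(mul(SZ, SSZ), add(SSSZ, Z))))
  →7  S(S(add(add(SSZ, mul(Z, SSZ)), add(SSSZ, Z))))
  →8  S(S(add(S(add(SZ, mul(Z, SSZ))), add(SSSZ, Z))))
  →9  S(S(S(add(add(SZ, mul(Z, SSZ)), add(SSSZ, Z)))))
  →10  S(S(S(add(S(add(Z, mul(Z, SSZ))), add(SSSZ, Z)))))
  →11  S(S(S(S(add(add(Z, mul(Z, SSZ)), add(SSSZ, Z))))))
  →12  S(S(S(S(add(mul(Z, SSZ), add(SSSZ, Z))))))
  →13  S(S(S(S(add(Z, add(SSSZ, Z))))))
  →14  S(S(S(S(add(SSSZ, Z)))))
  →15  S(S(S(S(S(add(SSZ, Z))))))
  →16  S(S(S(S(S(S(add(SZ, Z)))))))
  →17  S(S(S(S(S(S(S(add(Z, Z))))))))

Answer: NO — after 17 steps the term is S(S(S(S(S(S(S(add(Z, Z)))))))), not yet normal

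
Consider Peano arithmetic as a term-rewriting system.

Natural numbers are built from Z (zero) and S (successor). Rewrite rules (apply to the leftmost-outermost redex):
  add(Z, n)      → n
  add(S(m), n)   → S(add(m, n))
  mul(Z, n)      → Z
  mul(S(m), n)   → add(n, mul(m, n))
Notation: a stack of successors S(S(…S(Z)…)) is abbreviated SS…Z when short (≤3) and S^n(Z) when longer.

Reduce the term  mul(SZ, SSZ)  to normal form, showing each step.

  start: mul(SZ, SSZ)
  →1  add(SSZ, mul(Z, SSZ))
  →2  S(add(SZ, mul(Z, SSZ)))
  →3  S(S(add(Z, mul(Z, SSZ))))
  →4  S(S(mul(Z, SSZ)))
  →5  SSZ

Answer: normal form = SSZ  (in 5 steps)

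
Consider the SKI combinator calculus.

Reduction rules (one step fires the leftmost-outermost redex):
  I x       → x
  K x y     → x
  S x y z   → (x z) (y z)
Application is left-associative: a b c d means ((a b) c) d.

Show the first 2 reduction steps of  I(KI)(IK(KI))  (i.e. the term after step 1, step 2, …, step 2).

  start: I(KI)(IK(KI))
  →1  KI(IK(KI))
  →2  I

Answer: after 2 steps: I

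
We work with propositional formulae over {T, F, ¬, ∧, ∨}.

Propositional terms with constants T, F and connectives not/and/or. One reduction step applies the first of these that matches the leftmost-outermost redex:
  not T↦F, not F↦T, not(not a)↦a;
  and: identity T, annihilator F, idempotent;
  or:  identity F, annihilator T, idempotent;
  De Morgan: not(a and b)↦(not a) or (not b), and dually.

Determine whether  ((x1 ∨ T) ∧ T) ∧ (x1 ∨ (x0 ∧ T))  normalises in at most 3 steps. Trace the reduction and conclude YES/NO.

  start: ((x1 ∨ T) ∧ T) ∧ (x1 ∨ (x0 ∧ T))
  [1] (x1 ∨ T) ∧ (x1 ∨ (x0 ∧ T))
  [2] T ∧ (x1 ∨ (x0 ∧ T))
  [3] x1 ∨ (x0 ∧ T)

Answer: NO — after 3 steps the term is x1 ∨ (x0 ∧ T), not yet normal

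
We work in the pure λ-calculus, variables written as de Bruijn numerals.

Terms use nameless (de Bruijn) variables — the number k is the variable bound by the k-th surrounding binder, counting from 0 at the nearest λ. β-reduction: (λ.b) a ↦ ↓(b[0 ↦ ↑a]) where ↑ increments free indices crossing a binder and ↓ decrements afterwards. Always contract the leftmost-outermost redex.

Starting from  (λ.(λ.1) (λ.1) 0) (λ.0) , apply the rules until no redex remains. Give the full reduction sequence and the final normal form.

Answer: normal form = λ.0  (in 3 steps)

Working:
  start: (λ.(λ.1) (λ.1) 0) (λ.0)
  [1] (λ.λ.0) (λ.λ.0) (λ.0)
  [2] (λ.0) (λ.0)
  [3] λ.0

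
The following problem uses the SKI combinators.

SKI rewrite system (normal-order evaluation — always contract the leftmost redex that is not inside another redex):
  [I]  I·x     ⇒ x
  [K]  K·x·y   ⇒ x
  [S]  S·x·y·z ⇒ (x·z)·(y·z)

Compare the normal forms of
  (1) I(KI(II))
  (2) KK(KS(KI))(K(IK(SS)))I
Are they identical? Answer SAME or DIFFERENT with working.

Answer: DIFFERENT — A ⇓ I, B ⇓ K(K(SS))

Derivation:
Term A:
  start: I(KI(II))
  →1  KI(II)
  →2  I

Term B:
  start: KK(KS(KI))(K(IK(SS)))I
  →1  K(K(IK(SS)))I
  →2  K(IK(SS))
  →3  K(K(SS))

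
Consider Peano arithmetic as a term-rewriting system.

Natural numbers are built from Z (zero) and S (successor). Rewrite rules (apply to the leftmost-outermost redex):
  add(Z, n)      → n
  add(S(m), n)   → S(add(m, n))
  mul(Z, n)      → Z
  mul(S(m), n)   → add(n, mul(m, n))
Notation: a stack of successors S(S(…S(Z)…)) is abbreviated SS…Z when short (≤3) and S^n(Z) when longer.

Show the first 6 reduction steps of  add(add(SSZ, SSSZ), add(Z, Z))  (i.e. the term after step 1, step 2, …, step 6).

Answer: after 6 steps: S(S(S(add(SSZ, add(Z, Z)))))

Reduction:
  start: add(add(SSZ, SSSZ), add(Z, Z))
  →1  add(S(add(SZ, SSSZ)), add(Z, Z))
  →2  S(add(add(SZ, SSSZ), add(Z, Z)))
  →3  S(add(S(add(Z, SSSZ)), add(Z, Z)))
  →4  S(S(add(add(Z, SSSZ), add(Z, Z))))
  →5  S(S(add(SSSZ, add(Z, Z))))
  →6  S(S(S(add(SSZ, add(Z, Z)))))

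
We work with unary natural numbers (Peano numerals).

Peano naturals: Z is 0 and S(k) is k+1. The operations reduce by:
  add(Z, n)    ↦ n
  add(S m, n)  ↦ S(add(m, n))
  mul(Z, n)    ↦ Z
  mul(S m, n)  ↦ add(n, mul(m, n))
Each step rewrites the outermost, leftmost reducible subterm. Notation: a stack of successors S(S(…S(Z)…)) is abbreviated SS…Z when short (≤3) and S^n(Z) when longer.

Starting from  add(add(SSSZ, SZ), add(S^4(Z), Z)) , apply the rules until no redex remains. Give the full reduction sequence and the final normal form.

Answer: normal form = S^8(Z)  (in 14 steps)

Derivation:
  start: add(add(SSSZ, SZ), add(S^4(Z), Z))
  →1  add(S(add(SSZ, SZ)), add(S^4(Z), Z))
  →2  S(add(add(SSZ, SZ), add(S^4(Z), Z)))
  →3  S(add(S(add(SZ, SZ)), add(S^4(Z), Z)))
  →4  S(S(add(add(SZ, SZ), add(S^4(Z), Z))))
  →5  S(S(add(S(add(Z, SZ)), add(S^4(Z), Z))))
  →6  S(S(S(add(add(Z, SZ), add(S^4(Z), Z)))))
  →7  S(S(S(add(SZ, add(S^4(Z), Z)))))
  →8  S(S(S(S(add(Z, add(S^4(Z), Z))))))
  →9  S(S(S(S(add(S^4(Z), Z)))))
  →10  S(S(S(S(S(add(SSSZ, Z))))))
  →11  S(S(S(S(S(S(add(SSZ, Z)))))))
  →12  S(S(S(S(S(S(S(add(SZ, Z))))))))
  →13  S(S(S(S(S(S(S(S(add(Z, Z)))))))))
  →14  S^8(Z)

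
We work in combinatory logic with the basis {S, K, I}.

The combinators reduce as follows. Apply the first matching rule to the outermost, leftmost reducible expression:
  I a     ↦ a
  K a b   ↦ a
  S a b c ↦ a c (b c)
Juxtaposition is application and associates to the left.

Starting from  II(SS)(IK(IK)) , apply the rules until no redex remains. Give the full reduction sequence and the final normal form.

Answer: normal form = SS(KK)  (in 4 steps)

Derivation:
  start: II(SS)(IK(IK))
  [1] I(SS)(IK(IK))
  [2] SS(IK(IK))
  [3] SS(K(IK))
  [4] SS(KK)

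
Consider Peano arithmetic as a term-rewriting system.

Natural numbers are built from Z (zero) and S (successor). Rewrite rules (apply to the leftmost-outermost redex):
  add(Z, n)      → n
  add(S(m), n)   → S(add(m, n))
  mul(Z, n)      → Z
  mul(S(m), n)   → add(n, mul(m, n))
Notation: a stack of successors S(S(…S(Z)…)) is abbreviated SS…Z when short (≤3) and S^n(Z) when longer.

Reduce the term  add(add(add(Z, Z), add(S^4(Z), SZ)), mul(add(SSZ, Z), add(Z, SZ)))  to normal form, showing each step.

Answer: normal form = S^7(Z)  (in 25 steps)

Derivation:
  start: add(add(add(Z, Z), add(S^4(Z), SZ)), mul(add(SSZ, Z), add(Z, SZ)))
  step 1: add(add(Z, add(S^4(Z), SZ)), mul(add(SSZ, Z), add(Z, SZ)))
  step 2: add(add(S^4(Z), SZ), mul(add(SSZ, Z), add(Z, SZ)))
  step 3: add(S(add(SSSZ, SZ)), mul(add(SSZ, Z), add(Z, SZ)))
  step 4: S(add(add(SSSZ, SZ), mul(add(SSZ, Z), add(Z, SZ))))
  step 5: S(add(S(add(SSZ, SZ)), mul(add(SSZ, Z), add(Z, SZ))))
  step 6: S(S(add(add(SSZ, SZ), mul(add(SSZ, Z), add(Z, SZ)))))
  step 7: S(S(add(S(add(SZ, SZ)), mul(add(SSZ, Z), add(Z, SZ)))))
  step 8: S(S(S(add(add(SZ, SZ), mul(add(SSZ, Z), add(Z, SZ))))))
  step 9: S(S(S(add(S(add(Z, SZ)), mul(add(SSZ, Z), add(Z, SZ))))))
  step 10: S(S(S(S(add(add(Z, SZ), mul(add(SSZ, Z), add(Z, SZ)))))))
  step 11: S(S(S(S(add(SZ, mul(add(SSZ, Z), add(Z, SZ)))))))
  step 12: S(S(S(S(S(add(Z, mul(add(SSZ, Z), add(Z, SZ))))))))
  step 13: S(S(S(S(S(mul(add(SSZ, Z), add(Z, SZ)))))))
  step 14: S(S(S(S(S(mul(S(add(SZ, Z)), add(Z, SZ)))))))
  step 15: S(S(S(S(S(add(add(Z, SZ), mul(add(SZ, Z), add(Z, SZ))))))))
  step 16: S(S(S(S(S(add(SZ, mul(add(SZ, Z), add(Z, SZ))))))))
  step 17: S(S(S(S(S(S(add(Z, mul(add(SZ, Z), add(Z, SZ)))))))))
  step 18: S(S(S(S(S(S(mul(add(SZ, Z), add(Z, SZ))))))))
  step 19: S(S(S(S(S(S(mul(S(add(Z, Z)), add(Z, SZ))))))))
  step 20: S(S(S(S(S(S(add(add(Z, SZ), mul(add(Z, Z), add(Z, SZ)))))))))
  step 21: S(S(S(S(S(S(add(SZ, mul(add(Z, Z), add(Z, SZ)))))))))
  step 22: S(S(S(S(S(S(S(add(Z, mul(add(Z, Z), add(Z, SZ))))))))))
  step 23: S(S(S(S(S(S(S(mul(add(Z, Z), add(Z, SZ)))))))))
  step 24: S(S(S(S(S(S(S(mul(Z, add(Z, SZ)))))))))
  step 25: S^7(Z)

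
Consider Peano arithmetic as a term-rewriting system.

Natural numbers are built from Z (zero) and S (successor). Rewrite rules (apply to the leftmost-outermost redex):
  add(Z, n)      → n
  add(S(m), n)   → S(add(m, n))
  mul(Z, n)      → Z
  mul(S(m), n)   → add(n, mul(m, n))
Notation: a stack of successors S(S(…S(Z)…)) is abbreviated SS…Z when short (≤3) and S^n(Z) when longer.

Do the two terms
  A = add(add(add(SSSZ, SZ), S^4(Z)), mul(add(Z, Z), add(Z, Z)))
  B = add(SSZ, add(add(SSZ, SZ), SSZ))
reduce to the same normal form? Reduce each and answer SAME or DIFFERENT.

Answer: DIFFERENT — A ⇓ S^8(Z), B ⇓ S^7(Z)

Derivation:
Term A:
  start: add(add(add(SSSZ, SZ), S^4(Z)), mul(add(Z, Z), add(Z, Z)))
  →1  add(add(S(add(SSZ, SZ)), S^4(Z)), mul(add(Z, Z), add(Z, Z)))
  →2  add(S(add(add(SSZ, SZ), S^4(Z))), mul(add(Z, Z), add(Z, Z)))
  →3  S(add(add(add(SSZ, SZ), S^4(Z)), mul(add(Z, Z), add(Z, Z))))
  →4  S(add(add(S(add(SZ, SZ)), S^4(Z)), mul(add(Z, Z), add(Z, Z))))
  →5  S(add(S(add(add(SZ, SZ), S^4(Z))), mul(add(Z, Z), add(Z, Z))))
  →6  S(S(add(add(add(SZ, SZ), S^4(Z)), mul(add(Z, Z), add(Z, Z)))))
  →7  S(S(add(add(S(add(Z, SZ)), S^4(Z)), mul(add(Z, Z), add(Z, Z)))))
  →8  S(S(add(S(add(add(Z, SZ), S^4(Z))), mul(add(Z, Z), add(Z, Z)))))
  →9  S(S(S(add(add(add(Z, SZ), S^4(Z)), mul(add(Z, Z), add(Z, Z))))))
  →10  S(S(S(add(add(SZ, S^4(Z)), mul(add(Z, Z), add(Z, Z))))))
  →11  S(S(S(add(S(add(Z, S^4(Z))), mul(add(Z, Z), add(Z, Z))))))
  →12  S(S(S(S(add(add(Z, S^4(Z)), mul(add(Z, Z), add(Z, Z)))))))
  →13  S(S(S(S(add(S^4(Z), mul(add(Z, Z), add(Z, Z)))))))
  →14  S(S(S(S(S(add(SSSZ, mul(add(Z, Z), add(Z, Z))))))))
  →15  S(S(S(S(S(S(add(SSZ, mul(add(Z, Z), add(Z, Z)))))))))
  →16  S(S(S(S(S(S(S(add(SZ, mul(add(Z, Z), add(Z, Z))))))))))
  →17  S(S(S(S(S(S(S(S(add(Z, mul(add(Z, Z), add(Z, Z)))))))))))
  →18  S(S(S(S(S(S(S(S(mul(add(Z, Z), add(Z, Z))))))))))
  →19  S(S(S(S(S(S(S(S(mul(Z, add(Z, Z))))))))))
  →20  S^8(Z)

Term B:
  start: add(SSZ, add(add(SSZ, SZ), SSZ))
  →1  S(add(SZ, add(add(SSZ, SZ), SSZ)))
  →2  S(S(add(Z, add(add(SSZ, SZ), SSZ))))
  →3  S(S(add(add(SSZ, SZ), SSZ)))
  →4  S(S(add(S(add(SZ, SZ)), SSZ)))
  →5  S(S(S(add(add(SZ, SZ), SSZ))))
  →6  S(S(S(add(S(add(Z, SZ)), SSZ))))
  →7  S(S(S(S(add(add(Z, SZ), SSZ)))))
  →8  S(S(S(S(add(SZ, SSZ)))))
  →9  S(S(S(S(S(add(Z, SSZ))))))
  →10  S^7(Z)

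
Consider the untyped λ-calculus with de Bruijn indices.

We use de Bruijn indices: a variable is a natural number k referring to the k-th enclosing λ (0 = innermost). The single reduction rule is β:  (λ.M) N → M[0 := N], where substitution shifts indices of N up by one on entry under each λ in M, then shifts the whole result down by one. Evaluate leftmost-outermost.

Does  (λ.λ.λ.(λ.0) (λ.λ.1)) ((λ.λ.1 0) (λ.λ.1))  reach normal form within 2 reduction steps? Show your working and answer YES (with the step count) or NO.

Answer: YES — reaches normal form λ.λ.λ.λ.1 in 2 ≤ 2 steps

Reduction:
  start: (λ.λ.λ.(λ.0) (λ.λ.1)) ((λ.λ.1 0) (λ.λ.1))
  [1] λ.λ.(λ.0) (λ.λ.1)
  [2] λ.λ.λ.λ.1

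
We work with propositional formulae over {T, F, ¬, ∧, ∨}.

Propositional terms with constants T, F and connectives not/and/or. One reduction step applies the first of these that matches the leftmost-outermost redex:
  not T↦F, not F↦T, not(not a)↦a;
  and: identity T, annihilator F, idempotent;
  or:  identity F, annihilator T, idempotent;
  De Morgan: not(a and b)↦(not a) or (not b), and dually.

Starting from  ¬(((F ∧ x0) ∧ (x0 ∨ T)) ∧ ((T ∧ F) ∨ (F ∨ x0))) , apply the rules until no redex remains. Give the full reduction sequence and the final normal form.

Answer: normal form = T  (in 7 steps)

Working:
  start: ¬(((F ∧ x0) ∧ (x0 ∨ T)) ∧ ((T ∧ F) ∨ (F ∨ x0)))
  step 1: ¬((F ∧ x0) ∧ (x0 ∨ T)) ∨ ¬((T ∧ F) ∨ (F ∨ x0))
  step 2: (¬(F ∧ x0) ∨ ¬(x0 ∨ T)) ∨ ¬((T ∧ F) ∨ (F ∨ x0))
  step 3: ((¬F ∨ ¬x0) ∨ ¬(x0 ∨ T)) ∨ ¬((T ∧ F) ∨ (F ∨ x0))
  step 4: ((T ∨ ¬x0) ∨ ¬(x0 ∨ T)) ∨ ¬((T ∧ F) ∨ (F ∨ x0))
  step 5: (T ∨ ¬(x0 ∨ T)) ∨ ¬((T ∧ F) ∨ (F ∨ x0))
  step 6: T ∨ ¬((T ∧ F) ∨ (F ∨ x0))
  step 7: T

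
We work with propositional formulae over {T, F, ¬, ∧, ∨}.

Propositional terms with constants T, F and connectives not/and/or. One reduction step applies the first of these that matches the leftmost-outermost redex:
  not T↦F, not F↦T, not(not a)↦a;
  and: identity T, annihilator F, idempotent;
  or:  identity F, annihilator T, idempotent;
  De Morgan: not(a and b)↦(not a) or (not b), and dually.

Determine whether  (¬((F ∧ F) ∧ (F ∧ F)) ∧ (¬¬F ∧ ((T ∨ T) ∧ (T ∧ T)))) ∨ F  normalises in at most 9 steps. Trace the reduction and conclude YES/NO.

Answer: YES — reaches normal form F in 9 ≤ 9 steps

Reduction:
  start: (¬((F ∧ F) ∧ (F ∧ F)) ∧ (¬¬F ∧ ((T ∨ T) ∧ (T ∧ T)))) ∨ F
  step 1: ¬((F ∧ F) ∧ (F ∧ F)) ∧ (¬¬F ∧ ((T ∨ T) ∧ (T ∧ T)))
  step 2: (¬(F ∧ F) ∨ ¬(F ∧ F)) ∧ (¬¬F ∧ ((T ∨ T) ∧ (T ∧ T)))
  step 3: ¬(F ∧ F) ∧ (¬¬F ∧ ((T ∨ T) ∧ (T ∧ T)))
  step 4: (¬F ∨ ¬F) ∧ (¬¬F ∧ ((T ∨ T) ∧ (T ∧ T)))
  step 5: ¬F ∧ (¬¬F ∧ ((T ∨ T) ∧ (T ∧ T)))
  step 6: T ∧ (¬¬F ∧ ((T ∨ T) ∧ (T ∧ T)))
  step 7: ¬¬F ∧ ((T ∨ T) ∧ (T ∧ T))
  step 8: F ∧ ((T ∨ T) ∧ (T ∧ T))
  step 9: F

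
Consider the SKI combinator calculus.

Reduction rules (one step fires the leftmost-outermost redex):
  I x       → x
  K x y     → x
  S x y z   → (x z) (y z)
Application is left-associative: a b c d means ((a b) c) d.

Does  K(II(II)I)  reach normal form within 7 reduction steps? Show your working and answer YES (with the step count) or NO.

  start: K(II(II)I)
  step 1: K(I(II)I)
  step 2: K(III)
  step 3: K(II)
  step 4: KI

Answer: YES — reaches normal form KI in 4 ≤ 7 steps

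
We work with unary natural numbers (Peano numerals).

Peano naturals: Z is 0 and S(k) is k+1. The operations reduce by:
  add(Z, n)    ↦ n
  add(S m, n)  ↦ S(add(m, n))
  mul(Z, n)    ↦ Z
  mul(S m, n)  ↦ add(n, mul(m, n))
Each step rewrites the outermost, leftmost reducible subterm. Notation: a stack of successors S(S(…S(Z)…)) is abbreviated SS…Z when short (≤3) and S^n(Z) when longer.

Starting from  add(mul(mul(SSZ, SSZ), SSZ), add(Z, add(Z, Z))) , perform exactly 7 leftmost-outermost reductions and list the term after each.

  start: add(mul(mul(SSZ, SSZ), SSZ), add(Z, add(Z, Z)))
  [1] add(mul(add(SSZ, mul(SZ, SSZ)), SSZ), add(Z, add(Z, Z)))
  [2] add(mul(S(add(SZ, mul(SZ, SSZ))), SSZ), add(Z, add(Z, Z)))
  [3] add(add(SSZ, mul(add(SZ, mul(SZ, SSZ)), SSZ)), add(Z, add(Z, Z)))
  [4] add(S(add(SZ, mul(add(SZ, mul(SZ, SSZ)), SSZ))), add(Z, add(Z, Z)))
  [5] S(add(add(SZ, mul(add(SZ, mul(SZ, SSZ)), SSZ)), add(Z, add(Z, Z))))
  [6] S(add(S(add(Z, mul(add(SZ, mul(SZ, SSZ)), SSZ))), add(Z, add(Z, Z))))
  [7] S(S(add(add(Z, mul(add(SZ, mul(SZ, SSZ)), SSZ)), add(Z, add(Z, Z)))))

Answer: after 7 steps: S(S(add(add(Z, mul(add(SZ, mul(SZ, SSZ)), SSZ)), add(Z, add(Z, Z)))))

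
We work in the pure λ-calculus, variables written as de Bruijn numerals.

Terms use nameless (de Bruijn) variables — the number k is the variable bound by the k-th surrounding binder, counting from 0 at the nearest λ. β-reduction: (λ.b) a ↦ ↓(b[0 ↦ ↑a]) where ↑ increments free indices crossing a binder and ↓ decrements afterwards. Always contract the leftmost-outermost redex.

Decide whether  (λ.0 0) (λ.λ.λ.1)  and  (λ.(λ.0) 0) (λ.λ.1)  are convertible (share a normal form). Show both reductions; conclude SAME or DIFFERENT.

Answer: SAME — A ⇓ λ.λ.1, B ⇓ λ.λ.1

Working:
Term A:
  start: (λ.0 0) (λ.λ.λ.1)
  step 1: (λ.λ.λ.1) (λ.λ.λ.1)
  step 2: λ.λ.1

Term B:
  start: (λ.(λ.0) 0) (λ.λ.1)
  step 1: (λ.0) (λ.λ.1)
  step 2: λ.λ.1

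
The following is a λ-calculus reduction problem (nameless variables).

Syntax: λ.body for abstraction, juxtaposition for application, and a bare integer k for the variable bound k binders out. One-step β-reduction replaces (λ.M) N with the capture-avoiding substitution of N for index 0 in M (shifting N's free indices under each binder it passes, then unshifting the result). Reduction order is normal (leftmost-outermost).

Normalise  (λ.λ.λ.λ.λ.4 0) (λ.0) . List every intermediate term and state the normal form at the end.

Answer: normal form = λ.λ.λ.λ.0  (in 2 steps)

Working:
  start: (λ.λ.λ.λ.λ.4 0) (λ.0)
  [1] λ.λ.λ.λ.(λ.0) 0
  [2] λ.λ.λ.λ.0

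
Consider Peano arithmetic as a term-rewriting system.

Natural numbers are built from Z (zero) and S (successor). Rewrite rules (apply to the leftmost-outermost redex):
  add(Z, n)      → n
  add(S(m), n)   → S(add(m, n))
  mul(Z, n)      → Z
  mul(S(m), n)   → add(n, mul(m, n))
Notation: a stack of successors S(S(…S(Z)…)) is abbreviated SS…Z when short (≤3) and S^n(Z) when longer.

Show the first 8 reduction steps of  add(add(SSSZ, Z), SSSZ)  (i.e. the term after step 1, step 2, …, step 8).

Answer: after 8 steps: S^6(Z)

Working:
  start: add(add(SSSZ, Z), SSSZ)
  [1] add(S(add(SSZ, Z)), SSSZ)
  [2] S(add(add(SSZ, Z), SSSZ))
  [3] S(add(S(add(SZ, Z)), SSSZ))
  [4] S(S(add(add(SZ, Z), SSSZ)))
  [5] S(S(add(S(add(Z, Z)), SSSZ)))
  [6] S(S(S(add(add(Z, Z), SSSZ))))
  [7] S(S(S(add(Z, SSSZ))))
  [8] S^6(Z)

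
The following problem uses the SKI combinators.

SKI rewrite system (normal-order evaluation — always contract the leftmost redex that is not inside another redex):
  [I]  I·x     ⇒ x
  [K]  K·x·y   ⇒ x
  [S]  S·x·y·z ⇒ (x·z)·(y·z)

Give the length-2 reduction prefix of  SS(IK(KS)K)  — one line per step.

Answer: after 2 steps: SS(KS)

Derivation:
  start: SS(IK(KS)K)
  →1  SS(K(KS)K)
  →2  SS(KS)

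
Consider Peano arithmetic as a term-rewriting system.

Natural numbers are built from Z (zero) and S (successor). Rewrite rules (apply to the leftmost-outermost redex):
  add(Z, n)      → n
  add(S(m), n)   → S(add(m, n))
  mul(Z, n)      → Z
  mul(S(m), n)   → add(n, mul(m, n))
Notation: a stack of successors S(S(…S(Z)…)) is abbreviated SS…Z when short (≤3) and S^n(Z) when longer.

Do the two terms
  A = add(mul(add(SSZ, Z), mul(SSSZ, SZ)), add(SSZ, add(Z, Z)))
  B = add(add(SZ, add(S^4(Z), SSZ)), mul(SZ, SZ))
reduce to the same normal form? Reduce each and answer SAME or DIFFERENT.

Term A:
  start: add(mul(add(SSZ, Z), mul(SSSZ, SZ)), add(SSZ, add(Z, Z)))
  step 1: add(mul(S(add(SZ, Z)), mul(SSSZ, SZ)), add(SSZ, add(Z, Z)))
  step 2: add(add(mul(SSSZ, SZ), mul(add(SZ, Z), mul(SSSZ, SZ))), add(SSZ, add(Z, Z)))
  step 3: add(add(add(SZ, mul(SSZ, SZ)), mul(add(SZ, Z), mul(SSSZ, SZ))), add(SSZ, add(Z, Z)))
  step 4: add(add(S(add(Z, mul(SSZ, SZ))), mul(add(SZ, Z), mul(SSSZ, SZ))), add(SSZ, add(Z, Z)))
  step 5: add(S(add(add(Z, mul(SSZ, SZ)), mul(add(SZ, Z), mul(SSSZ, SZ)))), add(SSZ, add(Z, Z)))
  step 6: S(add(add(add(Z, mul(SSZ, SZ)), mul(add(SZ, Z), mul(SSSZ, SZ))), add(SSZ, add(Z, Z))))
  step 7: S(add(add(mul(SSZ, SZ), mul(add(SZ, Z), mul(SSSZ, SZ))), add(SSZ, add(Z, Z))))
  step 8: S(add(add(add(SZ, mul(SZ, SZ)), mul(add(SZ, Z), mul(SSSZ, SZ))), add(SSZ, add(Z, Z))))
  step 9: S(add(add(S(add(Z, mul(SZ, SZ))), mul(add(SZ, Z), mul(SSSZ, SZ))), add(SSZ, add(Z, Z))))
  step 10: S(add(S(add(add(Z, mul(SZ, SZ)), mul(add(SZ, Z), mul(SSSZ, SZ)))), add(SSZ, add(Z, Z))))
  step 11: S(S(add(add(add(Z, mul(SZ, SZ)), mul(add(SZ, Z), mul(SSSZ, SZ))), add(SSZ, add(Z, Z)))))
  step 12: S(S(add(add(mul(SZ, SZ), mul(add(SZ, Z), mul(SSSZ, SZ))), add(SSZ, add(Z, Z)))))
  step 13: S(S(add(add(add(SZ, mul(Z, SZ)), mul(add(SZ, Z), mul(SSSZ, SZ))), add(SSZ, add(Z, Z)))))
  step 14: S(S(add(add(S(add(Z, mul(Z, SZ))), mul(add(SZ, Z), mul(SSSZ, SZ))), add(SSZ, add(Z, Z)))))
  step 15: S(S(add(S(add(add(Z, mul(Z, SZ)), mul(add(SZ, Z), mul(SSSZ, SZ)))), add(SSZ, add(Z, Z)))))
  step 16: S(S(S(add(add(add(Z, mul(Z, SZ)), mul(add(SZ, Z), mul(SSSZ, SZ))), add(SSZ, add(Z, Z))))))
  step 17: S(S(S(add(add(mul(Z, SZ), mul(add(SZ, Z), mul(SSSZ, SZ))), add(SSZ, add(Z, Z))))))
  step 18: S(S(S(add(add(Z, mul(add(SZ, Z), mul(SSSZ, SZ))), add(SSZ, add(Z, Z))))))
  step 19: S(S(S(add(mul(add(SZ, Z), mul(SSSZ, SZ)), add(SSZ, add(Z, Z))))))
  step 20: S(S(S(add(mul(S(add(Z, Z)), mul(SSSZ, SZ)), add(SSZ, add(Z, Z))))))
  step 21: S(S(S(add(add(mul(SSSZ, SZ), mul(add(Z, Z), mul(SSSZ, SZ))), add(SSZ, add(Z, Z))))))
  step 22: S(S(S(add(add(add(SZ, mul(SSZ, SZ)), mul(add(Z, Z), mul(SSSZ, SZ))), add(SSZ, add(Z, Z))))))
  step 23: S(S(S(add(add(S(add(Z, mul(SSZ, SZ))), mul(add(Z, Z), mul(SSSZ, SZ))), add(SSZ, add(Z, Z))))))
  step 24: S(S(S(add(S(add(add(Z, mul(SSZ, SZ)), mul(add(Z, Z), mul(SSSZ, SZ)))), add(SSZ, add(Z, Z))))))
  step 25: S(S(S(S(add(add(add(Z, mul(SSZ, SZ)), mul(add(Z, Z), mul(SSSZ, SZ))), add(SSZ, add(Z, Z)))))))
  step 26: S(S(S(S(add(add(mul(SSZ, SZ), mul(add(Z, Z), mul(SSSZ, SZ))), add(SSZ, add(Z, Z)))))))
  step 27: S(S(S(S(add(add(add(SZ, mul(SZ, SZ)), mul(add(Z, Z), mul(SSSZ, SZ))), add(SSZ, add(Z, Z)))))))
  step 28: S(S(S(S(add(add(S(add(Z, mul(SZ, SZ))), mul(add(Z, Z), mul(SSSZ, SZ))), add(SSZ, add(Z, Z)))))))
  step 29: S(S(S(S(add(S(add(add(Z, mul(SZ, SZ)), mul(add(Z, Z), mul(SSSZ, SZ)))), add(SSZ, add(Z, Z)))))))
  step 30: S(S(S(S(S(add(add(add(Z, mul(SZ, SZ)), mul(add(Z, Z), mul(SSSZ, SZ))), add(SSZ, add(Z, Z))))))))
  step 31: S(S(S(S(S(add(add(mul(SZ, SZ), mul(add(Z, Z), mul(SSSZ, SZ))), add(SSZ, add(Z, Z))))))))
  step 32: S(S(S(S(S(add(add(add(SZ, mul(Z, SZ)), mul(add(Z, Z), mul(SSSZ, SZ))), add(SSZ, add(Z, Z))))))))
  step 33: S(S(S(S(S(add(add(S(add(Z, mul(Z, SZ))), mul(add(Z, Z), mul(SSSZ, SZ))), add(SSZ, add(Z, Z))))))))
  step 34: S(S(S(S(S(add(S(add(add(Z, mul(Z, SZ)), mul(add(Z, Z), mul(SSSZ, SZ)))), add(SSZ, add(Z, Z))))))))
  step 35: S(S(S(S(S(S(add(add(add(Z, mul(Z, SZ)), mul(add(Z, Z), mul(SSSZ, SZ))), add(SSZ, add(Z, Z)))))))))
  step 36: S(S(S(S(S(S(add(add(mul(Z, SZ), mul(add(Z, Z), mul(SSSZ, SZ))), add(SSZ, add(Z, Z)))))))))
  step 37: S(S(S(S(S(S(add(add(Z, mul(add(Z, Z), mul(SSSZ, SZ))), add(SSZ, add(Z, Z)))))))))
  step 38: S(S(S(S(S(S(add(mul(add(Z, Z), mul(SSSZ, SZ)), add(SSZ, add(Z, Z)))))))))
  step 39: S(S(S(S(S(S(add(mul(Z, mul(SSSZ, SZ)), add(SSZ, add(Z, Z)))))))))
  step 40: S(S(S(S(S(S(add(Z, add(SSZ, add(Z, Z)))))))))
  step 41: S(S(S(S(S(S(add(SSZ, add(Z, Z))))))))
  step 42: S(S(S(S(S(S(S(add(SZ, add(Z, Z)))))))))
  step 43: S(S(S(S(S(S(S(S(add(Z, add(Z, Z))))))))))
  step 44: S(S(S(S(S(S(S(S(add(Z, Z)))))))))
  step 45: S^8(Z)

Term B:
  start: add(add(SZ, add(S^4(Z), SSZ)), mul(SZ, SZ))
  step 1: add(S(add(Z, add(S^4(Z), SSZ))), mul(SZ, SZ))
  step 2: S(add(add(Z, add(S^4(Z), SSZ)), mul(SZ, SZ)))
  step 3: S(add(add(S^4(Z), SSZ), mul(SZ, SZ)))
  step 4: S(add(S(add(SSSZ, SSZ)), mul(SZ, SZ)))
  step 5: S(S(add(add(SSSZ, SSZ), mul(SZ, SZ))))
  step 6: S(S(add(S(add(SSZ, SSZ)), mul(SZ, SZ))))
  step 7: S(S(S(add(add(SSZ, SSZ), mul(SZ, SZ)))))
  step 8: S(S(S(add(S(add(SZ, SSZ)), mul(SZ, SZ)))))
  step 9: S(S(S(S(add(add(SZ, SSZ), mul(SZ, SZ))))))
  step 10: S(S(S(S(add(S(add(Z, SSZ)), mul(SZ, SZ))))))
  step 11: S(S(S(S(S(add(add(Z, SSZ), mul(SZ, SZ)))))))
  step 12: S(S(S(S(S(add(SSZ, mul(SZ, SZ)))))))
  step 13: S(S(S(S(S(S(add(SZ, mul(SZ, SZ))))))))
  step 14: S(S(S(S(S(S(S(add(Z, mul(SZ, SZ)))))))))
  step 15: S(S(S(S(S(S(S(mul(SZ, SZ))))))))
  step 16: S(S(S(S(S(S(S(add(SZ, mul(Z, SZ)))))))))
  step 17: S(S(S(S(S(S(S(S(add(Z, mul(Z, SZ))))))))))
  step 18: S(S(S(S(S(S(S(S(mul(Z, SZ)))))))))
  step 19: S^8(Z)

Answer: SAME — A ⇓ S^8(Z), B ⇓ S^8(Z)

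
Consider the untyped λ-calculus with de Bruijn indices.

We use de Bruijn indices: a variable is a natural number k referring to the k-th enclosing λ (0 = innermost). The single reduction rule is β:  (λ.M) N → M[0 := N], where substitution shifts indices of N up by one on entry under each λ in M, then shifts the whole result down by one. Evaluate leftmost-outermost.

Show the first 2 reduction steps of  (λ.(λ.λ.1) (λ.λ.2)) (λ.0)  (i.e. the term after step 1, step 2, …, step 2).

Answer: after 2 steps: λ.λ.λ.λ.0

Reduction:
  start: (λ.(λ.λ.1) (λ.λ.2)) (λ.0)
  [1] (λ.λ.1) (λ.λ.λ.0)
  [2] λ.λ.λ.λ.0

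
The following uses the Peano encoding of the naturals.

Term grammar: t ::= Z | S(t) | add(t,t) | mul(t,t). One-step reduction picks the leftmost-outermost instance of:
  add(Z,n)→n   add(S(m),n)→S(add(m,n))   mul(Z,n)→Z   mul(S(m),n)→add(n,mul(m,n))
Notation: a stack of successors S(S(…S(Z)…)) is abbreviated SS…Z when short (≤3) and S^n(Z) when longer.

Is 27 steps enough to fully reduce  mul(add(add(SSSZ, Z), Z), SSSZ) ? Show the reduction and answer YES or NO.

Answer: YES — reaches normal form S^9(Z) in 24 ≤ 27 steps

Derivation:
  start: mul(add(add(SSSZ, Z), Z), SSSZ)
  →1  mul(add(S(add(SSZ, Z)), Z), SSSZ)
  →2  mul(S(add(add(SSZ, Z), Z)), SSSZ)
  →3  add(SSSZ, mul(add(add(SSZ, Z), Z), SSSZ))
  →4  S(add(SSZ, mul(add(add(SSZ, Z), Z), SSSZ)))
  →5  S(S(add(SZ, mul(add(add(SSZ, Z), Z), SSSZ))))
  →6  S(S(S(add(Z, mul(add(add(SSZ, Z), Z), SSSZ)))))
  →7  S(S(S(mul(add(add(SSZ, Z), Z), SSSZ))))
  →8  S(S(S(mul(add(S(add(SZ, Z)), Z), SSSZ))))
  →9  S(S(S(mul(S(add(add(SZ, Z), Z)), SSSZ))))
  →10  S(S(S(add(SSSZ, mul(add(add(SZ, Z), Z), SSSZ)))))
  →11  S(S(S(S(add(SSZ, mul(add(add(SZ, Z), Z), SSSZ))))))
  →12  S(S(S(S(S(add(SZ, mul(add(add(SZ, Z), Z), SSSZ)))))))
  →13  S(S(S(S(S(S(add(Z, mul(add(add(SZ, Z), Z), SSSZ))))))))
  →14  S(S(S(S(S(S(mul(add(add(SZ, Z), Z), SSSZ)))))))
  →15  S(S(S(S(S(S(mul(add(S(add(Z, Z)), Z), SSSZ)))))))
  →16  S(S(S(S(S(S(mul(S(add(add(Z, Z), Z)), SSSZ)))))))
  →17  S(S(S(S(S(S(add(SSSZ, mul(add(add(Z, Z), Z), SSSZ))))))))
  →18  S(S(S(S(S(S(S(add(SSZ, mul(add(add(Z, Z), Z), SSSZ)))))))))
  →19  S(S(S(S(S(S(S(S(add(SZ, mul(add(add(Z, Z), Z), SSSZ))))))))))
  →20  S(S(S(S(S(S(S(S(S(add(Z, mul(add(add(Z, Z), Z), SSSZ)))))))))))
  →21  S(S(S(S(S(S(S(S(S(mul(add(add(Z, Z), Z), SSSZ))))))))))
  →22  S(S(S(S(S(S(S(S(S(mul(add(Z, Z), SSSZ))))))))))
  →23  S(S(S(S(S(S(S(S(S(mul(Z, SSSZ))))))))))
  →24  S^9(Z)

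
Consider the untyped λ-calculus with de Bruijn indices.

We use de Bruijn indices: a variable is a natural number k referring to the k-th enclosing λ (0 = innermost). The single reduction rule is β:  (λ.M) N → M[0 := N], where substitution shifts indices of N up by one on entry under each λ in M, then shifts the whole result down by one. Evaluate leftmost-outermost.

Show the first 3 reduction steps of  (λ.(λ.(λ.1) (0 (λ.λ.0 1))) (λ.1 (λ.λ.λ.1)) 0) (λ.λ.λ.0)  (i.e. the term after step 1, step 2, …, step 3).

  start: (λ.(λ.(λ.1) (0 (λ.λ.0 1))) (λ.1 (λ.λ.λ.1)) 0) (λ.λ.λ.0)
  →1  (λ.(λ.1) (0 (λ.λ.0 1))) (λ.(λ.λ.λ.0) (λ.λ.λ.1)) (λ.λ.λ.0)
  →2  (λ.λ.(λ.λ.λ.0) (λ.λ.λ.1)) ((λ.(λ.λ.λ.0) (λ.λ.λ.1)) (λ.λ.0 1)) (λ.λ.λ.0)
  →3  (λ.(λ.λ.λ.0) (λ.λ.λ.1)) (λ.λ.λ.0)

Answer: after 3 steps: (λ.(λ.λ.λ.0) (λ.λ.λ.1)) (λ.λ.λ.0)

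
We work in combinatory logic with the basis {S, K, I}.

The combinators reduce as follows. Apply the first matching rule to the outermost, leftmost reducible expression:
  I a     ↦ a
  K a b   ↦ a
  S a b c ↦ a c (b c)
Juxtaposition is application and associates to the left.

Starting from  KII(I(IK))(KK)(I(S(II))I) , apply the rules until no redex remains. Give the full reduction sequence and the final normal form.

  start: KII(I(IK))(KK)(I(S(II))I)
  step 1: I(I(IK))(KK)(I(S(II))I)
  step 2: I(IK)(KK)(I(S(II))I)
  step 3: IK(KK)(I(S(II))I)
  step 4: K(KK)(I(S(II))I)
  step 5: KK

Answer: normal form = KK  (in 5 steps)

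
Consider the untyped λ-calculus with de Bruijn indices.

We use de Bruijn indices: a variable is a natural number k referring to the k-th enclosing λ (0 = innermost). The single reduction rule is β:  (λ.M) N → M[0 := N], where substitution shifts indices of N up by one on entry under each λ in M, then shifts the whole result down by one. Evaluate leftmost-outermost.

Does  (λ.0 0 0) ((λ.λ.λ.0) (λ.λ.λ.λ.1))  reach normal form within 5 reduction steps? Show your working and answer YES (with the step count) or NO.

Answer: YES — reaches normal form λ.λ.0 in 5 ≤ 5 steps

Derivation:
  start: (λ.0 0 0) ((λ.λ.λ.0) (λ.λ.λ.λ.1))
  step 1: (λ.λ.λ.0) (λ.λ.λ.λ.1) ((λ.λ.λ.0) (λ.λ.λ.λ.1)) ((λ.λ.λ.0) (λ.λ.λ.λ.1))
  step 2: (λ.λ.0) ((λ.λ.λ.0) (λ.λ.λ.λ.1)) ((λ.λ.λ.0) (λ.λ.λ.λ.1))
  step 3: (λ.0) ((λ.λ.λ.0) (λ.λ.λ.λ.1))
  step 4: (λ.λ.λ.0) (λ.λ.λ.λ.1)
  step 5: λ.λ.0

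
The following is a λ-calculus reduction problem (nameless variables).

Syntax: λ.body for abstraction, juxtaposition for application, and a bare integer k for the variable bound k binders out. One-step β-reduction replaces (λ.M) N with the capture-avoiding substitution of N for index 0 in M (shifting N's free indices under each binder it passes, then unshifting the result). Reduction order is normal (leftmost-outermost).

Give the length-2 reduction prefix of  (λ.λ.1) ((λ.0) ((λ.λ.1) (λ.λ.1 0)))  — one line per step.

Answer: after 2 steps: λ.(λ.λ.1) (λ.λ.1 0)

Derivation:
  start: (λ.λ.1) ((λ.0) ((λ.λ.1) (λ.λ.1 0)))
  step 1: λ.(λ.0) ((λ.λ.1) (λ.λ.1 0))
  step 2: λ.(λ.λ.1) (λ.λ.1 0)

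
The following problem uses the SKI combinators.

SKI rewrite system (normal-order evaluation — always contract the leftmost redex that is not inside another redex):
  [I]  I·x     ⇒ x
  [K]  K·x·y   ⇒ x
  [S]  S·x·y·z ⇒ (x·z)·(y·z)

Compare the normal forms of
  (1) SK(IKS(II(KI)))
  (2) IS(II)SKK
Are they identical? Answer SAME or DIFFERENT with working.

Term A:
  start: SK(IKS(II(KI)))
  [1] SK(KS(II(KI)))
  [2] SKS

Term B:
  start: IS(II)SKK
  [1] S(II)SKK
  [2] IIK(SK)K
  [3] IK(SK)K
  [4] K(SK)K
  [5] SK

Answer: DIFFERENT — A ⇓ SKS, B ⇓ SK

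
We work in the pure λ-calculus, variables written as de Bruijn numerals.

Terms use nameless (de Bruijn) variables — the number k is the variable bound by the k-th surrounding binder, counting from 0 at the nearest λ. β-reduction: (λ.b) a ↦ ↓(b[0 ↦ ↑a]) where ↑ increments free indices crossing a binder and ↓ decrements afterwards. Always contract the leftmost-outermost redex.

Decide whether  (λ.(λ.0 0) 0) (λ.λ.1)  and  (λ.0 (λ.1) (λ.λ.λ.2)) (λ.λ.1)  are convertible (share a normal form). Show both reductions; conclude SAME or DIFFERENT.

Term A:
  start: (λ.(λ.0 0) 0) (λ.λ.1)
  [1] (λ.0 0) (λ.λ.1)
  [2] (λ.λ.1) (λ.λ.1)
  [3] λ.λ.λ.1

Term B:
  start: (λ.0 (λ.1) (λ.λ.λ.2)) (λ.λ.1)
  [1] (λ.λ.1) (λ.λ.λ.1) (λ.λ.λ.2)
  [2] (λ.λ.λ.λ.1) (λ.λ.λ.2)
  [3] λ.λ.λ.1

Answer: SAME — A ⇓ λ.λ.λ.1, B ⇓ λ.λ.λ.1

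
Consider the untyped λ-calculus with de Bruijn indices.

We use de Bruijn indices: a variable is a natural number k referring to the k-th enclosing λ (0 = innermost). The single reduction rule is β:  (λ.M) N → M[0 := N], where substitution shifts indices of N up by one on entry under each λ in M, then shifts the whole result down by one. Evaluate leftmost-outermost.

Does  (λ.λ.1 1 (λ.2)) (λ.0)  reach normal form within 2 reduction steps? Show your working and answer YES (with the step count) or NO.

Answer: NO — after 2 steps the term is λ.(λ.0) (λ.λ.0), not yet normal

Derivation:
  start: (λ.λ.1 1 (λ.2)) (λ.0)
  [1] λ.(λ.0) (λ.0) (λ.λ.0)
  [2] λ.(λ.0) (λ.λ.0)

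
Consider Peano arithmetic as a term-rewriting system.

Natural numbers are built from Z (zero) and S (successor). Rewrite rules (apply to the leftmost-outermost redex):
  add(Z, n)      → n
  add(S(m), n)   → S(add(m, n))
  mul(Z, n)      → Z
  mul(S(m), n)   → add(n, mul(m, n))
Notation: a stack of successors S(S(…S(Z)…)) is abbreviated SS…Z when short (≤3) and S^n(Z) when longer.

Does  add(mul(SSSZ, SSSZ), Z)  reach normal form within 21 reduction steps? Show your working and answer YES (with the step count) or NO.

  start: add(mul(SSSZ, SSSZ), Z)
  →1  add(add(SSSZ, mul(SSZ, SSSZ)), Z)
  →2  add(S(add(SSZ, mul(SSZ, SSSZ))), Z)
  →3  S(add(add(SSZ, mul(SSZ, SSSZ)), Z))
  →4  S(add(S(add(SZ, mul(SSZ, SSSZ))), Z))
  →5  S(S(add(add(SZ, mul(SSZ, SSSZ)), Z)))
  →6  S(S(add(S(add(Z, mul(SSZ, SSSZ))), Z)))
  →7  S(S(S(add(add(Z, mul(SSZ, SSSZ)), Z))))
  →8  S(S(S(add(mul(SSZ, SSSZ), Z))))
  →9  S(S(S(add(add(SSSZ, mul(SZ, SSSZ)), Z))))
  →10  S(S(S(add(S(add(SSZ, mul(SZ, SSSZ))), Z))))
  →11  S(S(S(S(add(add(SSZ, mul(SZ, SSSZ)), Z)))))
  →12  S(S(S(S(add(S(add(SZ, mul(SZ, SSSZ))), Z)))))
  →13  S(S(S(S(S(add(add(SZ, mul(SZ, SSSZ)), Z))))))
  →14  S(S(S(S(S(add(S(add(Z, mul(SZ, SSSZ))), Z))))))
  →15  S(S(S(S(S(S(add(add(Z, mul(SZ, SSSZ)), Z)))))))
  →16  S(S(S(S(S(S(add(mul(SZ, SSSZ), Z)))))))
  →17  S(S(S(S(S(S(add(add(SSSZ, mul(Z, SSSZ)), Z)))))))
  →18  S(S(S(S(S(S(add(S(add(SSZ, mul(Z, SSSZ))), Z)))))))
  →19  S(S(S(S(S(S(S(add(add(SSZ, mul(Z, SSSZ)), Z))))))))
  →20  S(S(S(S(S(S(S(add(S(add(SZ, mul(Z, SSSZ))), Z))))))))
  →21  S(S(S(S(S(S(S(S(add(add(SZ, mul(Z, SSSZ)), Z)))))))))

Answer: NO — after 21 steps the term is S(S(S(S(S(S(S(S(add(add(SZ, mul(Z, SSSZ)), Z))))))))), not yet normal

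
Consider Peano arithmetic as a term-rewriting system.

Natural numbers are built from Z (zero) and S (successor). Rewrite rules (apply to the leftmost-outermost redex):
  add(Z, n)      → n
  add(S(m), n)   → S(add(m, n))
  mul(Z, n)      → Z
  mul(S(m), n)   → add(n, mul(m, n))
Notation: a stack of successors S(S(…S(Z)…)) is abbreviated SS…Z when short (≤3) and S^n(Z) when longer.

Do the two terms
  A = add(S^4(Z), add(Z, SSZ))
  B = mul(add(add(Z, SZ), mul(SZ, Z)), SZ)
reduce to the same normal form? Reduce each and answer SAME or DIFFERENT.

Answer: DIFFERENT — A ⇓ S^6(Z), B ⇓ SZ

Derivation:
Term A:
  start: add(S^4(Z), add(Z, SSZ))
  →1  S(add(SSSZ, add(Z, SSZ)))
  →2  S(S(add(SSZ, add(Z, SSZ))))
  →3  S(S(S(add(SZ, add(Z, SSZ)))))
  →4  S(S(S(S(add(Z, add(Z, SSZ))))))
  →5  S(S(S(S(add(Z, SSZ)))))
  →6  S^6(Z)

Term B:
  start: mul(add(add(Z, SZ), mul(SZ, Z)), SZ)
  →1  mul(add(SZ, mul(SZ, Z)), SZ)
  →2  mul(S(add(Z, mul(SZ, Z))), SZ)
  →3  add(SZ, mul(add(Z, mul(SZ, Z)), SZ))
  →4  S(add(Z, mul(add(Z, mul(SZ, Z)), SZ)))
  →5  S(mul(add(Z, mul(SZ, Z)), SZ))
  →6  S(mul(mul(SZ, Z), SZ))
  →7  S(mul(add(Z, mul(Z, Z)), SZ))
  →8  S(mul(mul(Z, Z), SZ))
  →9  S(mul(Z, SZ))
  →10  SZ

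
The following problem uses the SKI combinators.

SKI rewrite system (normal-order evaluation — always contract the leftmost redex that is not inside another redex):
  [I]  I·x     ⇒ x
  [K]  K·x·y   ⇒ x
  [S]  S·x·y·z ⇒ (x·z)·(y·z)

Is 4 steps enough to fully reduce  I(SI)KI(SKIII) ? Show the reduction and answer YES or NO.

Answer: NO — after 4 steps the term is KI(SKIII), not yet normal

Reduction:
  start: I(SI)KI(SKIII)
  step 1: SIKI(SKIII)
  step 2: II(KI)(SKIII)
  step 3: I(KI)(SKIII)
  step 4: KI(SKIII)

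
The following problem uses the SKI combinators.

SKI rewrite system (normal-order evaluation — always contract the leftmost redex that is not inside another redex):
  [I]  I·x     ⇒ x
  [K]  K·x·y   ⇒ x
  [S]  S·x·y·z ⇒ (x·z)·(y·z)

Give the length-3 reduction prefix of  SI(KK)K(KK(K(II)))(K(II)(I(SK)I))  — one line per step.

Answer: after 3 steps: KKK(K(II)(I(SK)I))

Reduction:
  start: SI(KK)K(KK(K(II)))(K(II)(I(SK)I))
  →1  IK(KKK)(KK(K(II)))(K(II)(I(SK)I))
  →2  K(KKK)(KK(K(II)))(K(II)(I(SK)I))
  →3  KKK(K(II)(I(SK)I))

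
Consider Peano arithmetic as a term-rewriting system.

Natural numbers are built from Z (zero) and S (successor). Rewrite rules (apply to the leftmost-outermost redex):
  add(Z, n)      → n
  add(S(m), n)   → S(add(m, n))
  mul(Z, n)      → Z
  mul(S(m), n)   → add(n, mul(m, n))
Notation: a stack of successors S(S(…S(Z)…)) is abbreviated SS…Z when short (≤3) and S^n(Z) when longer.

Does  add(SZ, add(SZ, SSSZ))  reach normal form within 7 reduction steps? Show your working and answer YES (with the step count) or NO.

Answer: YES — reaches normal form S^5(Z) in 4 ≤ 7 steps

Reduction:
  start: add(SZ, add(SZ, SSSZ))
  [1] S(add(Z, add(SZ, SSSZ)))
  [2] S(add(SZ, SSSZ))
  [3] S(S(add(Z, SSSZ)))
  [4] S^5(Z)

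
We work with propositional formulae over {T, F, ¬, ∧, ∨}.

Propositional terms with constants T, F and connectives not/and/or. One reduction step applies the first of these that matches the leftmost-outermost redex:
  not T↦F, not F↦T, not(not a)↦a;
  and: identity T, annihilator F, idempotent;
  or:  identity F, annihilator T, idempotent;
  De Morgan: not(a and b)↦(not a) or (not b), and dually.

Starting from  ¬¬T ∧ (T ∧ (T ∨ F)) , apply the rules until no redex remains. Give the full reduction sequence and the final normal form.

  start: ¬¬T ∧ (T ∧ (T ∨ F))
  [1] T ∧ (T ∧ (T ∨ F))
  [2] T ∧ (T ∨ F)
  [3] T ∨ F
  [4] T

Answer: normal form = T  (in 4 steps)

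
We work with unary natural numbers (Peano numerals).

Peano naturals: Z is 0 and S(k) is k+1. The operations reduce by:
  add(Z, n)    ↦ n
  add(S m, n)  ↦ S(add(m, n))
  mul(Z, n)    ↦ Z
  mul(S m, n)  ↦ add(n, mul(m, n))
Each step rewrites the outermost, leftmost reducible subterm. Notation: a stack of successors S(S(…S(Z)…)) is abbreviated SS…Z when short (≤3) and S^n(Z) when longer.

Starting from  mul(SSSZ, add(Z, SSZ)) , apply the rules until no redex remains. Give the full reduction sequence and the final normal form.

Answer: normal form = S^6(Z)  (in 16 steps)

Derivation:
  start: mul(SSSZ, add(Z, SSZ))
  [1] add(add(Z, SSZ), mul(SSZ, add(Z, SSZ)))
  [2] add(SSZ, mul(SSZ, add(Z, SSZ)))
  [3] S(add(SZ, mul(SSZ, add(Z, SSZ))))
  [4] S(S(add(Z, mul(SSZ, add(Z, SSZ)))))
  [5] S(S(mul(SSZ, add(Z, SSZ))))
  [6] S(S(add(add(Z, SSZ), mul(SZ, add(Z, SSZ)))))
  [7] S(S(add(SSZ, mul(SZ, add(Z, SSZ)))))
  [8] S(S(S(add(SZ, mul(SZ, add(Z, SSZ))))))
  [9] S(S(S(S(add(Z, mul(SZ, add(Z, SSZ)))))))
  [10] S(S(S(S(mul(SZ, add(Z, SSZ))))))
  [11] S(S(S(S(add(add(Z, SSZ), mul(Z, add(Z, SSZ)))))))
  [12] S(S(S(S(add(SSZ, mul(Z, add(Z, SSZ)))))))
  [13] S(S(S(S(S(add(SZ, mul(Z, add(Z, SSZ))))))))
  [14] S(S(S(S(S(S(add(Z, mul(Z, add(Z, SSZ)))))))))
  [15] S(S(S(S(S(S(mul(Z, add(Z, SSZ))))))))
  [16] S^6(Z)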